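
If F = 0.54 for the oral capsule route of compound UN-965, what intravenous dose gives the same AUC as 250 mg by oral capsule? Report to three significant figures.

Systemic exposure from an extravascular dose = F × D_ev, so the equivalent IV dose is F × D_ev.
D_iv = F × D_ev = 0.54 × 250 = 135 mg

D_iv = 135 mg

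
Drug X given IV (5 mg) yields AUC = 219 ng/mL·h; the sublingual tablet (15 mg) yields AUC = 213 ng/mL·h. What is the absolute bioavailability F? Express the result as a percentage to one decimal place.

F = 32.4%

F = (AUC_ev / D_ev) / (AUC_iv / D_iv)
  = (213/15) / (219/5)
  = 14.2 / 43.8 = 0.3242
  = 32.42%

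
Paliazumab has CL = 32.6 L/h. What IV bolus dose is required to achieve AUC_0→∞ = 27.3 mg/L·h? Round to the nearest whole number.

Dose = 890 mg

Dose_iv = CL × AUC_0→∞
     = 32.6 × 27.3 = 889.98 mg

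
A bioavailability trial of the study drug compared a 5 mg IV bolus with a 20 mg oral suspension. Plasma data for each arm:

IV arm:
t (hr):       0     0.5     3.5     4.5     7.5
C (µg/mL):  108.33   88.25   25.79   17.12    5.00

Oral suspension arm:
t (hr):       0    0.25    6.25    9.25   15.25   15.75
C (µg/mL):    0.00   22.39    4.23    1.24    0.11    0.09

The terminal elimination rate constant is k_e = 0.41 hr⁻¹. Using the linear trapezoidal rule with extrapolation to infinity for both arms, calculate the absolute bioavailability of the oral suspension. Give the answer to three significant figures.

F = 0.0829

Trapezoidal AUC_0→7.5 (IV):
  [0→0.5]: (108.33+88.25)/2 × 0.5 = 49.145
  [0.5→3.5]: (88.25+25.79)/2 × 3 = 171.06
  [3.5→4.5]: (25.79+17.12)/2 × 1 = 21.455
  [4.5→7.5]: (17.12+5.00)/2 × 3 = 33.18
  Sum = 274.84 µg/mL·hr
IV tail: 5.00/0.41 = 12.195; AUC_iv,0→∞ = 274.84 + 12.195 = 287.035 µg/mL·hr
Trapezoidal AUC_0→15.75 (oral suspension):
  [0→0.25]: (0.00+22.39)/2 × 0.25 = 2.79875
  [0.25→6.25]: (22.39+4.23)/2 × 6 = 79.86
  [6.25→9.25]: (4.23+1.24)/2 × 3 = 8.205
  [9.25→15.25]: (1.24+0.11)/2 × 6 = 4.05
  [15.25→15.75]: (0.11+0.09)/2 × 0.5 = 0.05
  Sum = 94.96375 µg/mL·hr
oral suspension tail: 0.09/0.41 = 0.220; AUC_ev,0→∞ = 94.96375 + 0.220 = 95.18375 µg/mL·hr
F = (AUC_ev/D_ev)/(AUC_iv/D_iv) = (95.18375/20)/(287.035/5) = 4.7591875/57.407 = 0.0829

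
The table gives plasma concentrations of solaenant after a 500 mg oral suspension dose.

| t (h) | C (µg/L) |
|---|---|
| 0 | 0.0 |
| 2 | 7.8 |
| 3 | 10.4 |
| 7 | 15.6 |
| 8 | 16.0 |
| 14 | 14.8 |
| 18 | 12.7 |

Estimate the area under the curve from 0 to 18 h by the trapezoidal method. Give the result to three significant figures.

AUC = 232 µg/L·h

Trapezoidal AUC_0→18:
  [0→2]: (0.0+7.8)/2 × 2 = 7.8
  [2→3]: (7.8+10.4)/2 × 1 = 9.1
  [3→7]: (10.4+15.6)/2 × 4 = 52.0
  [7→8]: (15.6+16.0)/2 × 1 = 15.8
  [8→14]: (16.0+14.8)/2 × 6 = 92.4
  [14→18]: (14.8+12.7)/2 × 4 = 55.0
  Sum = 232.1 µg/L·h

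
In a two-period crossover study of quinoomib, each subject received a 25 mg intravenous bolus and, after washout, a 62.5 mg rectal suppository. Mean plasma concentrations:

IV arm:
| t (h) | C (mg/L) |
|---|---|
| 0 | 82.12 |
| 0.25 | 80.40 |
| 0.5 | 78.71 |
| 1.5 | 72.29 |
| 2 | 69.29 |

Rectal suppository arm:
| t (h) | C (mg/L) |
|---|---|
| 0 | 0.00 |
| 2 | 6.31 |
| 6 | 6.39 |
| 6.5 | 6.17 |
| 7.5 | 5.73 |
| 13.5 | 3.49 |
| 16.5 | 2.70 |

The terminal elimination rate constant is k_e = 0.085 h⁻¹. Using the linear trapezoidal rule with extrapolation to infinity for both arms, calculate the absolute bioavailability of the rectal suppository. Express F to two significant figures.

Trapezoidal AUC_0→2 (IV):
  [0→0.25]: (82.12+80.40)/2 × 0.25 = 20.315
  [0.25→0.5]: (80.40+78.71)/2 × 0.25 = 19.88875
  [0.5→1.5]: (78.71+72.29)/2 × 1 = 75.5
  [1.5→2]: (72.29+69.29)/2 × 0.5 = 35.395
  Sum = 151.09875 mg/L·h
IV tail: 69.29/0.085 = 815.176; AUC_iv,0→∞ = 151.09875 + 815.176 = 966.27475 mg/L·h
Trapezoidal AUC_0→16.5 (rectal suppository):
  [0→2]: (0.00+6.31)/2 × 2 = 6.31
  [2→6]: (6.31+6.39)/2 × 4 = 25.4
  [6→6.5]: (6.39+6.17)/2 × 0.5 = 3.14
  [6.5→7.5]: (6.17+5.73)/2 × 1 = 5.95
  [7.5→13.5]: (5.73+3.49)/2 × 6 = 27.66
  [13.5→16.5]: (3.49+2.70)/2 × 3 = 9.285
  Sum = 77.745 mg/L·h
rectal suppository tail: 2.70/0.085 = 31.765; AUC_ev,0→∞ = 77.745 + 31.765 = 109.51 mg/L·h
F = (AUC_ev/D_ev)/(AUC_iv/D_iv) = (109.51/62.5)/(966.27475/25) = 1.75216/38.65099 = 0.0453

F = 0.045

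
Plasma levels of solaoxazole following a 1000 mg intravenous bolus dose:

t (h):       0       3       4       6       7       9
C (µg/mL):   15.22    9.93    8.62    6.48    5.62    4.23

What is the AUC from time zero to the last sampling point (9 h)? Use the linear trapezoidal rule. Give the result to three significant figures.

Trapezoidal AUC_0→9:
  [0→3]: (15.22+9.93)/2 × 3 = 37.725
  [3→4]: (9.93+8.62)/2 × 1 = 9.275
  [4→6]: (8.62+6.48)/2 × 2 = 15.1
  [6→7]: (6.48+5.62)/2 × 1 = 6.05
  [7→9]: (5.62+4.23)/2 × 2 = 9.85
  Sum = 78.0 µg/mL·h

AUC = 78.0 µg/mL·h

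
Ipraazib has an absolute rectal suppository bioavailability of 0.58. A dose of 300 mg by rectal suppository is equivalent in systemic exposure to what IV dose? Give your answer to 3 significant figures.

Systemic exposure from an extravascular dose = F × D_ev, so the equivalent IV dose is F × D_ev.
D_iv = F × D_ev = 0.58 × 300 = 174 mg

D_iv = 174 mg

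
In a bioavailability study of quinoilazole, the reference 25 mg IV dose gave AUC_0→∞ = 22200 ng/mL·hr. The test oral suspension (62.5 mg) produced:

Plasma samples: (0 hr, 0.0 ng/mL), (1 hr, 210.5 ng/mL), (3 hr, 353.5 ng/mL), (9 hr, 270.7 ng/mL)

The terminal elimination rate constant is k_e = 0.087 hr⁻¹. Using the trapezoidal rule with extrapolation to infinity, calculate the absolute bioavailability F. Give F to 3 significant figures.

Trapezoidal AUC_0→9 (oral suspension):
  [0→1]: (0.0+210.5)/2 × 1 = 105.25
  [1→3]: (210.5+353.5)/2 × 2 = 564.0
  [3→9]: (353.5+270.7)/2 × 6 = 1872.6
  Sum = 2541.85 ng/mL·hr
Tail: C_last/k_e = 270.7/0.087 = 3111.494
AUC_0→∞ (oral suspension) = 2541.85 + 3111.494 = 5653.344 ng/mL·hr
F = (AUC_ev/D_ev)/(AUC_iv/D_iv) = (5653.344/62.5)/(22200/25) = 90.453504/888 = 0.1019

F = 0.102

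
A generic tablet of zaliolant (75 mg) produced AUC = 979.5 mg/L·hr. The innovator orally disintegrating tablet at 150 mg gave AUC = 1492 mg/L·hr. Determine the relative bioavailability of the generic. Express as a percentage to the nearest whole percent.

F_rel = 131%

F_rel = (AUC_test/D_test) / (AUC_ref/D_ref)
      = (979.5/75) / (1492/150)
      = 13.06 / 9.94667 = 1.3130 = 131.30%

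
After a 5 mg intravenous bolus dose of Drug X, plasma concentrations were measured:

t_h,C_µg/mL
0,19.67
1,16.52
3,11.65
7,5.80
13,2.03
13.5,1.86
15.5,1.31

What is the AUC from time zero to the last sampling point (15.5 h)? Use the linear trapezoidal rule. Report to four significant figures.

AUC = 108.8 µg/mL·h

Trapezoidal AUC_0→15.5:
  [0→1]: (19.67+16.52)/2 × 1 = 18.095
  [1→3]: (16.52+11.65)/2 × 2 = 28.17
  [3→7]: (11.65+5.80)/2 × 4 = 34.9
  [7→13]: (5.80+2.03)/2 × 6 = 23.49
  [13→13.5]: (2.03+1.86)/2 × 0.5 = 0.9725
  [13.5→15.5]: (1.86+1.31)/2 × 2 = 3.17
  Sum = 108.7975 µg/mL·h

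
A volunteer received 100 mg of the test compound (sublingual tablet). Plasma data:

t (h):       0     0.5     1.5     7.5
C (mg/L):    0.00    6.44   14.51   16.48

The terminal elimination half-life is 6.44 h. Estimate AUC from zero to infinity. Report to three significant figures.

AUC = 258 mg/L·h

Trapezoidal AUC_0→7.5:
  [0→0.5]: (0.00+6.44)/2 × 0.5 = 1.61
  [0.5→1.5]: (6.44+14.51)/2 × 1 = 10.475
  [1.5→7.5]: (14.51+16.48)/2 × 6 = 92.97
  Sum = 105.055 mg/L·h
k_e = ln2 / t½ = 0.693147 / 6.44 = 0.1076 h^-1
Extrapolated tail: C_last / k_e = 16.48 / 0.1076 = 153.160
AUC_0→∞ = 105.055 + 153.160 = 258.215 mg/L·h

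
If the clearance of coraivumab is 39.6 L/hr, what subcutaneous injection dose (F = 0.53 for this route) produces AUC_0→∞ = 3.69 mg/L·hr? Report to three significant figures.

Dose = CL × AUC_0→∞ / F
     = 39.6 × 3.69 / 0.53 = 275.706 mg

Dose = 276 mg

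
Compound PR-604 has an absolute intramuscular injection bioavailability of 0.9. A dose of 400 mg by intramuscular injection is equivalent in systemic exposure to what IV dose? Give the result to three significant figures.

Systemic exposure from an extravascular dose = F × D_ev, so the equivalent IV dose is F × D_ev.
D_iv = F × D_ev = 0.9 × 400 = 360 mg

D_iv = 360 mg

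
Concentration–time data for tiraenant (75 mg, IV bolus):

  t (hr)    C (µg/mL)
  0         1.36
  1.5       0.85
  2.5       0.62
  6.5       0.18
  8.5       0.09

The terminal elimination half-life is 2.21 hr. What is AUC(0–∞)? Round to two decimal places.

AUC = 4.55 µg/mL·hr

Trapezoidal AUC_0→8.5:
  [0→1.5]: (1.36+0.85)/2 × 1.5 = 1.6575
  [1.5→2.5]: (0.85+0.62)/2 × 1 = 0.735
  [2.5→6.5]: (0.62+0.18)/2 × 4 = 1.6
  [6.5→8.5]: (0.18+0.09)/2 × 2 = 0.27
  Sum = 4.2625 µg/mL·hr
k_e = ln2 / t½ = 0.693147 / 2.21 = 0.3136 hr^-1
Extrapolated tail: C_last / k_e = 0.09 / 0.3136 = 0.287
AUC_0→∞ = 4.2625 + 0.287 = 4.5495 µg/mL·hr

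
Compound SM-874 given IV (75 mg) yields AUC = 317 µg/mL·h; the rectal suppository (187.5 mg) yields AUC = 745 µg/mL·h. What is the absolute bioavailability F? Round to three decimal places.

F = 0.940

F = (AUC_ev / D_ev) / (AUC_iv / D_iv)
  = (745/187.5) / (317/75)
  = 3.97333 / 4.22667 = 0.9401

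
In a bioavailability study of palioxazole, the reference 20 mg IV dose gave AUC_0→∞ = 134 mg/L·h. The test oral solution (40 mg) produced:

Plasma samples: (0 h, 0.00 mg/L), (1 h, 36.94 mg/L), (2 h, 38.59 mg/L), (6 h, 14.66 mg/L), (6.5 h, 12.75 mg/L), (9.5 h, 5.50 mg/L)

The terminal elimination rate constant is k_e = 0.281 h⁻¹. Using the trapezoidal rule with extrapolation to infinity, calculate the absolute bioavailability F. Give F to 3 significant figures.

Trapezoidal AUC_0→9.5 (oral solution):
  [0→1]: (0.00+36.94)/2 × 1 = 18.47
  [1→2]: (36.94+38.59)/2 × 1 = 37.765
  [2→6]: (38.59+14.66)/2 × 4 = 106.5
  [6→6.5]: (14.66+12.75)/2 × 0.5 = 6.8525
  [6.5→9.5]: (12.75+5.50)/2 × 3 = 27.375
  Sum = 196.9625 mg/L·h
Tail: C_last/k_e = 5.50/0.281 = 19.573
AUC_0→∞ (oral solution) = 196.9625 + 19.573 = 216.5355 mg/L·h
F = (AUC_ev/D_ev)/(AUC_iv/D_iv) = (216.5355/40)/(134/20) = 5.4133875/6.7 = 0.8080

F = 0.808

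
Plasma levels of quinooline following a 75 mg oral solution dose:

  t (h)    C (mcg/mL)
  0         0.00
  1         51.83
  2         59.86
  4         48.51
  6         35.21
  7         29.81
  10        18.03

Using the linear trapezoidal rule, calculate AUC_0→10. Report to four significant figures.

AUC = 378.1 mcg/mL·h

Trapezoidal AUC_0→10:
  [0→1]: (0.00+51.83)/2 × 1 = 25.915
  [1→2]: (51.83+59.86)/2 × 1 = 55.845
  [2→4]: (59.86+48.51)/2 × 2 = 108.37
  [4→6]: (48.51+35.21)/2 × 2 = 83.72
  [6→7]: (35.21+29.81)/2 × 1 = 32.51
  [7→10]: (29.81+18.03)/2 × 3 = 71.76
  Sum = 378.12 mcg/mL·h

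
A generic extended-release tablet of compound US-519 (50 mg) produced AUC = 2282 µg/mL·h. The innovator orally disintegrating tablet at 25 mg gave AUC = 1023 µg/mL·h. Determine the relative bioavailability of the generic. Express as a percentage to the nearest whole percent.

F_rel = (AUC_test/D_test) / (AUC_ref/D_ref)
      = (2282/50) / (1023/25)
      = 45.64 / 40.92 = 1.1153 = 111.53%

F_rel = 112%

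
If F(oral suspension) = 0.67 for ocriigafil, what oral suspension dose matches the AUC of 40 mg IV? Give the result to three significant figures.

For equal systemic exposure: F × D_ev = D_iv
D_ev = D_iv / F = 40 / 0.67 = 59.7015 mg

D_oral = 59.7 mg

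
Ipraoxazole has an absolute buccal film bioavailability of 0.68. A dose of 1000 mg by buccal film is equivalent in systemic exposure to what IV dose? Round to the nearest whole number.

D_iv = 680 mg

Systemic exposure from an extravascular dose = F × D_ev, so the equivalent IV dose is F × D_ev.
D_iv = F × D_ev = 0.68 × 1000 = 680 mg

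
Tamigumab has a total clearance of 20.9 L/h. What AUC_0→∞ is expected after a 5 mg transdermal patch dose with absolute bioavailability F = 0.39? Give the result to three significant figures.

AUC = 0.0933 mg/L·h

AUC_0→∞ = F × Dose / CL
        = 0.39 × 5 / 20.9 = 0.0933014 mg/L·h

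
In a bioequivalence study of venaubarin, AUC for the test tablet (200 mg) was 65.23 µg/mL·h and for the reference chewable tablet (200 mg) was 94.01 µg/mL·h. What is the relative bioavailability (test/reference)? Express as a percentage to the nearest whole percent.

F_rel = 69%

F_rel = (AUC_test/D_test) / (AUC_ref/D_ref)
      = (65.23/200) / (94.01/200)
      = 0.32615 / 0.47005 = 0.6939 = 69.39%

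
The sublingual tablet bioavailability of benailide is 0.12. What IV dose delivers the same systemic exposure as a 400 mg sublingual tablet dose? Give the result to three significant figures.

D_iv = 48.0 mg

Systemic exposure from an extravascular dose = F × D_ev, so the equivalent IV dose is F × D_ev.
D_iv = F × D_ev = 0.12 × 400 = 48 mg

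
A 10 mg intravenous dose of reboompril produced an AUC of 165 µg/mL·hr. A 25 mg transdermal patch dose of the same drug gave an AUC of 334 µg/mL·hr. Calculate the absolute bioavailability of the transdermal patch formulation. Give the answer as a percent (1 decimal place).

F = (AUC_ev / D_ev) / (AUC_iv / D_iv)
  = (334/25) / (165/10)
  = 13.36 / 16.5 = 0.8097
  = 80.97%

F = 81.0%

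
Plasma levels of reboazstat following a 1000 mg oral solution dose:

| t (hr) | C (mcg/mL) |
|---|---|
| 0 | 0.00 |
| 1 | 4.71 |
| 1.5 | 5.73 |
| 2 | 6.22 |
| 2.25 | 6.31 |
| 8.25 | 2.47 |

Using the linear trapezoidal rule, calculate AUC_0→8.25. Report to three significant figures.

Trapezoidal AUC_0→8.25:
  [0→1]: (0.00+4.71)/2 × 1 = 2.355
  [1→1.5]: (4.71+5.73)/2 × 0.5 = 2.61
  [1.5→2]: (5.73+6.22)/2 × 0.5 = 2.9875
  [2→2.25]: (6.22+6.31)/2 × 0.25 = 1.56625
  [2.25→8.25]: (6.31+2.47)/2 × 6 = 26.34
  Sum = 35.85875 mcg/mL·hr

AUC = 35.9 mcg/mL·hr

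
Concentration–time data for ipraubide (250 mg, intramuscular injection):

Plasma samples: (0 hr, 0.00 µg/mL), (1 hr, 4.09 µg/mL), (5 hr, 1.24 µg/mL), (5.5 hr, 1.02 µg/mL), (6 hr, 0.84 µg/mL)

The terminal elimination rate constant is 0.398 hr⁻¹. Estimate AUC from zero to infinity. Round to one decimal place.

AUC = 15.8 µg/mL·hr

Trapezoidal AUC_0→6:
  [0→1]: (0.00+4.09)/2 × 1 = 2.045
  [1→5]: (4.09+1.24)/2 × 4 = 10.66
  [5→5.5]: (1.24+1.02)/2 × 0.5 = 0.565
  [5.5→6]: (1.02+0.84)/2 × 0.5 = 0.465
  Sum = 13.735 µg/mL·hr
Extrapolated tail: C_last / k_e = 0.84 / 0.398 = 2.111
AUC_0→∞ = 13.735 + 2.111 = 15.846 µg/mL·hr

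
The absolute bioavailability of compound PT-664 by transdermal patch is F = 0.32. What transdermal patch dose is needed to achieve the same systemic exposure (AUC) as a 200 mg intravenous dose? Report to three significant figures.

D_transdermal = 625 mg

For equal systemic exposure: F × D_ev = D_iv
D_ev = D_iv / F = 200 / 0.32 = 625 mg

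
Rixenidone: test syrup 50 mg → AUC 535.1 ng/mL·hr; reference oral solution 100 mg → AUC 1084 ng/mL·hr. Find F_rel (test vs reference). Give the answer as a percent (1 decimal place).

F_rel = 98.7%

F_rel = (AUC_test/D_test) / (AUC_ref/D_ref)
      = (535.1/50) / (1084/100)
      = 10.702 / 10.84 = 0.9873 = 98.73%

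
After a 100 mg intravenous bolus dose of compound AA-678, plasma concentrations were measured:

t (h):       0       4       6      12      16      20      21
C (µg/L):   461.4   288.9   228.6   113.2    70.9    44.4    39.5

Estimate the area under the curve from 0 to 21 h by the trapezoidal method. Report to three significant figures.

Trapezoidal AUC_0→21:
  [0→4]: (461.4+288.9)/2 × 4 = 1500.6
  [4→6]: (288.9+228.6)/2 × 2 = 517.5
  [6→12]: (228.6+113.2)/2 × 6 = 1025.4
  [12→16]: (113.2+70.9)/2 × 4 = 368.2
  [16→20]: (70.9+44.4)/2 × 4 = 230.6
  [20→21]: (44.4+39.5)/2 × 1 = 41.95
  Sum = 3684.25 µg/L·h

AUC = 3680 µg/L·h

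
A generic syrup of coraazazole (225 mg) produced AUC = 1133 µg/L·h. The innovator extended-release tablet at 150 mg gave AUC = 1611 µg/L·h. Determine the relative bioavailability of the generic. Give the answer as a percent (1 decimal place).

F_rel = 46.9%

F_rel = (AUC_test/D_test) / (AUC_ref/D_ref)
      = (1133/225) / (1611/150)
      = 5.03556 / 10.74 = 0.4689 = 46.89%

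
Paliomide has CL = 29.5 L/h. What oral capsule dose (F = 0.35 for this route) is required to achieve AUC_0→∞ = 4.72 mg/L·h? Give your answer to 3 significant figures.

Dose = CL × AUC_0→∞ / F
     = 29.5 × 4.72 / 0.35 = 397.829 mg

Dose = 398 mg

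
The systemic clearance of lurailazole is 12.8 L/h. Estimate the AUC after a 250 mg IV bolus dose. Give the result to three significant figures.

AUC_0→∞ = Dose_iv / CL
        = 250 / 12.8 = 19.53125 mg/L·h

AUC = 19.5 mg/L·h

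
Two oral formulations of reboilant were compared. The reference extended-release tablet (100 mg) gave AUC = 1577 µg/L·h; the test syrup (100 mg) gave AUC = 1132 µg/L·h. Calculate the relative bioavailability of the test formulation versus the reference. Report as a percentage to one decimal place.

F_rel = 71.8%

F_rel = (AUC_test/D_test) / (AUC_ref/D_ref)
      = (1132/100) / (1577/100)
      = 11.32 / 15.77 = 0.7178 = 71.78%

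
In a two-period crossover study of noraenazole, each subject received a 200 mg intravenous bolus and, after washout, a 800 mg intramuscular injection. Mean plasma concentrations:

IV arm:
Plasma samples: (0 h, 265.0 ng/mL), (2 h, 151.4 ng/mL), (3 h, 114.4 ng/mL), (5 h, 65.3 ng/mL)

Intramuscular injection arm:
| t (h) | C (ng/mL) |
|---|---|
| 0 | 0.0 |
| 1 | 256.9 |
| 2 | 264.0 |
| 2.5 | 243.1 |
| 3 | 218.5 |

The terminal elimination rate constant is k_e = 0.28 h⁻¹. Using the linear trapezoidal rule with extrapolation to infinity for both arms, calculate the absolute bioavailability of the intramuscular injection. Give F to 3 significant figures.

Trapezoidal AUC_0→5 (IV):
  [0→2]: (265.0+151.4)/2 × 2 = 416.4
  [2→3]: (151.4+114.4)/2 × 1 = 132.9
  [3→5]: (114.4+65.3)/2 × 2 = 179.7
  Sum = 729.0 ng/mL·h
IV tail: 65.3/0.28 = 233.214; AUC_iv,0→∞ = 729.0 + 233.214 = 962.214 ng/mL·h
Trapezoidal AUC_0→3 (intramuscular injection):
  [0→1]: (0.0+256.9)/2 × 1 = 128.45
  [1→2]: (256.9+264.0)/2 × 1 = 260.45
  [2→2.5]: (264.0+243.1)/2 × 0.5 = 126.775
  [2.5→3]: (243.1+218.5)/2 × 0.5 = 115.4
  Sum = 631.075 ng/mL·h
intramuscular injection tail: 218.5/0.28 = 780.357; AUC_ev,0→∞ = 631.075 + 780.357 = 1411.432 ng/mL·h
F = (AUC_ev/D_ev)/(AUC_iv/D_iv) = (1411.432/800)/(962.214/200) = 1.76429/4.81107 = 0.3667

F = 0.367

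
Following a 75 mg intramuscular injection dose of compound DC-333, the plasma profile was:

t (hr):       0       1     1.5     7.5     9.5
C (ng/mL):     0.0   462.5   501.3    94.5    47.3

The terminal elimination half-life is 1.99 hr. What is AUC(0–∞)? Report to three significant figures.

AUC = 2540 ng/mL·hr

Trapezoidal AUC_0→9.5:
  [0→1]: (0.0+462.5)/2 × 1 = 231.25
  [1→1.5]: (462.5+501.3)/2 × 0.5 = 240.95
  [1.5→7.5]: (501.3+94.5)/2 × 6 = 1787.4
  [7.5→9.5]: (94.5+47.3)/2 × 2 = 141.8
  Sum = 2401.4 ng/mL·hr
k_e = ln2 / t½ = 0.693147 / 1.99 = 0.3483 hr^-1
Extrapolated tail: C_last / k_e = 47.3 / 0.3483 = 135.802
AUC_0→∞ = 2401.4 + 135.802 = 2537.202 ng/mL·hr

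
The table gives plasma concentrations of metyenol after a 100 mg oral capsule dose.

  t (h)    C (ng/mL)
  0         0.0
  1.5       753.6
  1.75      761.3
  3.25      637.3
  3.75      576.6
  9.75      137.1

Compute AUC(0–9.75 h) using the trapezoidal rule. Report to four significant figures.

Trapezoidal AUC_0→9.75:
  [0→1.5]: (0.0+753.6)/2 × 1.5 = 565.2
  [1.5→1.75]: (753.6+761.3)/2 × 0.25 = 189.3625
  [1.75→3.25]: (761.3+637.3)/2 × 1.5 = 1048.95
  [3.25→3.75]: (637.3+576.6)/2 × 0.5 = 303.475
  [3.75→9.75]: (576.6+137.1)/2 × 6 = 2141.1
  Sum = 4248.0875 ng/mL·h

AUC = 4248 ng/mL·h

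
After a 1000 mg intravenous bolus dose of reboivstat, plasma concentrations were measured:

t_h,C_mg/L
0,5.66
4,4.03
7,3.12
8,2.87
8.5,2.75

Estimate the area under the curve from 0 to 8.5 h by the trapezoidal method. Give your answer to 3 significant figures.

Trapezoidal AUC_0→8.5:
  [0→4]: (5.66+4.03)/2 × 4 = 19.38
  [4→7]: (4.03+3.12)/2 × 3 = 10.725
  [7→8]: (3.12+2.87)/2 × 1 = 2.995
  [8→8.5]: (2.87+2.75)/2 × 0.5 = 1.405
  Sum = 34.505 mg/L·h

AUC = 34.5 mg/L·h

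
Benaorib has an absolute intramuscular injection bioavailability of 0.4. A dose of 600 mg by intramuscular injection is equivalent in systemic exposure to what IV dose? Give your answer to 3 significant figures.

D_iv = 240 mg

Systemic exposure from an extravascular dose = F × D_ev, so the equivalent IV dose is F × D_ev.
D_iv = F × D_ev = 0.4 × 600 = 240 mg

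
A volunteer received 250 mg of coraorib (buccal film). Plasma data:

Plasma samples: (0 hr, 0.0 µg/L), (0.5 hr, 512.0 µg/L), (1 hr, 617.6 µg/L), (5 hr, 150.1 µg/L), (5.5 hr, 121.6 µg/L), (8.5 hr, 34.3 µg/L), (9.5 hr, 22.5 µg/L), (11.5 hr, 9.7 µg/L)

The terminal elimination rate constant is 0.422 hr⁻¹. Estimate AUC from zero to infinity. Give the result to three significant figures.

AUC = 2330 µg/L·hr

Trapezoidal AUC_0→11.5:
  [0→0.5]: (0.0+512.0)/2 × 0.5 = 128.0
  [0.5→1]: (512.0+617.6)/2 × 0.5 = 282.4
  [1→5]: (617.6+150.1)/2 × 4 = 1535.4
  [5→5.5]: (150.1+121.6)/2 × 0.5 = 67.925
  [5.5→8.5]: (121.6+34.3)/2 × 3 = 233.85
  [8.5→9.5]: (34.3+22.5)/2 × 1 = 28.4
  [9.5→11.5]: (22.5+9.7)/2 × 2 = 32.2
  Sum = 2308.175 µg/L·hr
Extrapolated tail: C_last / k_e = 9.7 / 0.422 = 22.986
AUC_0→∞ = 2308.175 + 22.986 = 2331.161 µg/L·hr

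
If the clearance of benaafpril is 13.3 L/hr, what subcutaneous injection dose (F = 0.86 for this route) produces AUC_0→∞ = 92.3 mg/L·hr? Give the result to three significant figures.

Dose = 1430 mg

Dose = CL × AUC_0→∞ / F
     = 13.3 × 92.3 / 0.86 = 1427.43 mg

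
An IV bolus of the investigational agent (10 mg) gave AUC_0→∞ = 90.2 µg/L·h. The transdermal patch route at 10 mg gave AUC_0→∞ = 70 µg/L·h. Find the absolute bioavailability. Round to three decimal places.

F = 0.776

F = (AUC_ev / D_ev) / (AUC_iv / D_iv)
  = (70/10) / (90.2/10)
  = 7 / 9.02 = 0.7761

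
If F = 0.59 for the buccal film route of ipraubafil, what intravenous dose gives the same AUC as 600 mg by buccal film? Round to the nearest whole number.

Systemic exposure from an extravascular dose = F × D_ev, so the equivalent IV dose is F × D_ev.
D_iv = F × D_ev = 0.59 × 600 = 354 mg

D_iv = 354 mg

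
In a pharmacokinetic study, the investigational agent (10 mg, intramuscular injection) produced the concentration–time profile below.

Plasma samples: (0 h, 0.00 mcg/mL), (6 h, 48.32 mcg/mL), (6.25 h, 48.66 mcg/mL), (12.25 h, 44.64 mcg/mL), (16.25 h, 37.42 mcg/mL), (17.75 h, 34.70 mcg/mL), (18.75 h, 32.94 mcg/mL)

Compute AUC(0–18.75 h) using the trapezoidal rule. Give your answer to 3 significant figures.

Trapezoidal AUC_0→18.75:
  [0→6]: (0.00+48.32)/2 × 6 = 144.96
  [6→6.25]: (48.32+48.66)/2 × 0.25 = 12.1225
  [6.25→12.25]: (48.66+44.64)/2 × 6 = 279.9
  [12.25→16.25]: (44.64+37.42)/2 × 4 = 164.12
  [16.25→17.75]: (37.42+34.70)/2 × 1.5 = 54.09
  [17.75→18.75]: (34.70+32.94)/2 × 1 = 33.82
  Sum = 689.0125 mcg/mL·h

AUC = 689 mcg/mL·h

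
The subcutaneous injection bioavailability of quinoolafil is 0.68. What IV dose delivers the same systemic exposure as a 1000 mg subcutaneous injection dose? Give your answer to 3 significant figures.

Systemic exposure from an extravascular dose = F × D_ev, so the equivalent IV dose is F × D_ev.
D_iv = F × D_ev = 0.68 × 1000 = 680 mg

D_iv = 680 mg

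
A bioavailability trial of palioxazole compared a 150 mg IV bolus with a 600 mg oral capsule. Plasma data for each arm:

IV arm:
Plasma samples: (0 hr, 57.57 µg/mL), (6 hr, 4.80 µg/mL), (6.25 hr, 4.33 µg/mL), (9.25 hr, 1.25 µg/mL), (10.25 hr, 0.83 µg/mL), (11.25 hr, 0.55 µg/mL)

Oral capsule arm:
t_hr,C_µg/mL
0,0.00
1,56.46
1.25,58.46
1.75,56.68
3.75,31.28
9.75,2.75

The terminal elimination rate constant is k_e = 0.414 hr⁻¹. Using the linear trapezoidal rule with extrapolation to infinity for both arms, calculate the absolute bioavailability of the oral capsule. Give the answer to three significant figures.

Trapezoidal AUC_0→11.25 (IV):
  [0→6]: (57.57+4.80)/2 × 6 = 187.11
  [6→6.25]: (4.80+4.33)/2 × 0.25 = 1.14125
  [6.25→9.25]: (4.33+1.25)/2 × 3 = 8.37
  [9.25→10.25]: (1.25+0.83)/2 × 1 = 1.04
  [10.25→11.25]: (0.83+0.55)/2 × 1 = 0.69
  Sum = 198.35125 µg/mL·hr
IV tail: 0.55/0.414 = 1.329; AUC_iv,0→∞ = 198.35125 + 1.329 = 199.68025 µg/mL·hr
Trapezoidal AUC_0→9.75 (oral capsule):
  [0→1]: (0.00+56.46)/2 × 1 = 28.23
  [1→1.25]: (56.46+58.46)/2 × 0.25 = 14.365
  [1.25→1.75]: (58.46+56.68)/2 × 0.5 = 28.785
  [1.75→3.75]: (56.68+31.28)/2 × 2 = 87.96
  [3.75→9.75]: (31.28+2.75)/2 × 6 = 102.09
  Sum = 261.43 µg/mL·hr
oral capsule tail: 2.75/0.414 = 6.643; AUC_ev,0→∞ = 261.43 + 6.643 = 268.073 µg/mL·hr
F = (AUC_ev/D_ev)/(AUC_iv/D_iv) = (268.073/600)/(199.68025/150) = 0.446788/1.3312 = 0.3356

F = 0.336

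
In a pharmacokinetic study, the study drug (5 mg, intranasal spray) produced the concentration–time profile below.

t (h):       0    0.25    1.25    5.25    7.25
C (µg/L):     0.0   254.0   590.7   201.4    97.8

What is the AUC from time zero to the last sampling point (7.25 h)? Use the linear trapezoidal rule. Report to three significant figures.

AUC = 2340 µg/L·h

Trapezoidal AUC_0→7.25:
  [0→0.25]: (0.0+254.0)/2 × 0.25 = 31.75
  [0.25→1.25]: (254.0+590.7)/2 × 1 = 422.35
  [1.25→5.25]: (590.7+201.4)/2 × 4 = 1584.2
  [5.25→7.25]: (201.4+97.8)/2 × 2 = 299.2
  Sum = 2337.5 µg/L·h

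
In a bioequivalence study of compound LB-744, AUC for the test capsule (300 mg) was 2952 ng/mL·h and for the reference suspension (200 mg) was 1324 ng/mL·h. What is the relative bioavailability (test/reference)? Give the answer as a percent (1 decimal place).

F_rel = (AUC_test/D_test) / (AUC_ref/D_ref)
      = (2952/300) / (1324/200)
      = 9.84 / 6.62 = 1.4864 = 148.64%

F_rel = 148.6%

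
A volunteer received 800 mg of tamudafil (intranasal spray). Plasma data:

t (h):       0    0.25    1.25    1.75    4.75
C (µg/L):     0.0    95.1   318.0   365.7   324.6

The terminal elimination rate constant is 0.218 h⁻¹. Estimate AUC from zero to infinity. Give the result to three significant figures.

Trapezoidal AUC_0→4.75:
  [0→0.25]: (0.0+95.1)/2 × 0.25 = 11.8875
  [0.25→1.25]: (95.1+318.0)/2 × 1 = 206.55
  [1.25→1.75]: (318.0+365.7)/2 × 0.5 = 170.925
  [1.75→4.75]: (365.7+324.6)/2 × 3 = 1035.45
  Sum = 1424.8125 µg/L·h
Extrapolated tail: C_last / k_e = 324.6 / 0.218 = 1488.991
AUC_0→∞ = 1424.8125 + 1488.991 = 2913.8035 µg/L·h

AUC = 2910 µg/L·h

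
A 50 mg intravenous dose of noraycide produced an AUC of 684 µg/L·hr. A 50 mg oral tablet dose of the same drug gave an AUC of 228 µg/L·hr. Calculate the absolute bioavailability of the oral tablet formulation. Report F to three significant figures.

F = 0.333

F = (AUC_ev / D_ev) / (AUC_iv / D_iv)
  = (228/50) / (684/50)
  = 4.56 / 13.68 = 0.3333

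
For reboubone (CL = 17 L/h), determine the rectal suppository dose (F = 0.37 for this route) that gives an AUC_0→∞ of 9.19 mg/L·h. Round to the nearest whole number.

Dose = 422 mg

Dose = CL × AUC_0→∞ / F
     = 17 × 9.19 / 0.37 = 422.243 mg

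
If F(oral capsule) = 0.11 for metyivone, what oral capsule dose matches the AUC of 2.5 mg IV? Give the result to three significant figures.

D_oral = 22.7 mg

For equal systemic exposure: F × D_ev = D_iv
D_ev = D_iv / F = 2.5 / 0.11 = 22.7273 mg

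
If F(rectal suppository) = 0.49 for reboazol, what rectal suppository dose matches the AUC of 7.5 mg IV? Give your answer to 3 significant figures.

D_rectal = 15.3 mg

For equal systemic exposure: F × D_ev = D_iv
D_ev = D_iv / F = 7.5 / 0.49 = 15.3061 mg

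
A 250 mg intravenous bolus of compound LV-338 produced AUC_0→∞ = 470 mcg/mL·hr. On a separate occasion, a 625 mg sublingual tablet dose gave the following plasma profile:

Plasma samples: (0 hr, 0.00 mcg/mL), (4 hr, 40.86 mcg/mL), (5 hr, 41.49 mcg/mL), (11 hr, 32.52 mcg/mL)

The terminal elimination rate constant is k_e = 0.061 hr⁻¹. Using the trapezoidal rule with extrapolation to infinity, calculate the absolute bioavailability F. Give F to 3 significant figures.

Trapezoidal AUC_0→11 (sublingual tablet):
  [0→4]: (0.00+40.86)/2 × 4 = 81.72
  [4→5]: (40.86+41.49)/2 × 1 = 41.175
  [5→11]: (41.49+32.52)/2 × 6 = 222.03
  Sum = 344.925 mcg/mL·hr
Tail: C_last/k_e = 32.52/0.061 = 533.115
AUC_0→∞ (sublingual tablet) = 344.925 + 533.115 = 878.04 mcg/mL·hr
F = (AUC_ev/D_ev)/(AUC_iv/D_iv) = (878.04/625)/(470/250) = 1.404864/1.88 = 0.7473

F = 0.747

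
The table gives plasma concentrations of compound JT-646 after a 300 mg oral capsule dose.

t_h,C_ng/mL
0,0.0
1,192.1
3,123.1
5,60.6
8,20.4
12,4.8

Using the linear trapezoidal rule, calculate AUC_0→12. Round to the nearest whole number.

Trapezoidal AUC_0→12:
  [0→1]: (0.0+192.1)/2 × 1 = 96.05
  [1→3]: (192.1+123.1)/2 × 2 = 315.2
  [3→5]: (123.1+60.6)/2 × 2 = 183.7
  [5→8]: (60.6+20.4)/2 × 3 = 121.5
  [8→12]: (20.4+4.8)/2 × 4 = 50.4
  Sum = 766.85 ng/mL·h

AUC = 767 ng/mL·h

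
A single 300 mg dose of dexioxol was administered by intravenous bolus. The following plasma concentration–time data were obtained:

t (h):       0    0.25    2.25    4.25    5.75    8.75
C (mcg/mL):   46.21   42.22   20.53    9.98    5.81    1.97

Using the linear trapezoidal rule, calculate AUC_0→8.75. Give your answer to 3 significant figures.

AUC = 128 mcg/mL·h

Trapezoidal AUC_0→8.75:
  [0→0.25]: (46.21+42.22)/2 × 0.25 = 11.05375
  [0.25→2.25]: (42.22+20.53)/2 × 2 = 62.75
  [2.25→4.25]: (20.53+9.98)/2 × 2 = 30.51
  [4.25→5.75]: (9.98+5.81)/2 × 1.5 = 11.8425
  [5.75→8.75]: (5.81+1.97)/2 × 3 = 11.67
  Sum = 127.82625 mcg/mL·h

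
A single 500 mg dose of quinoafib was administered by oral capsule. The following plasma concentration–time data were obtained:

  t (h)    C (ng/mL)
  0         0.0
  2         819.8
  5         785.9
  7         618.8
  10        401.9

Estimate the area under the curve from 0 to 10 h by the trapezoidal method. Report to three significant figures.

AUC = 6160 ng/mL·h

Trapezoidal AUC_0→10:
  [0→2]: (0.0+819.8)/2 × 2 = 819.8
  [2→5]: (819.8+785.9)/2 × 3 = 2408.55
  [5→7]: (785.9+618.8)/2 × 2 = 1404.7
  [7→10]: (618.8+401.9)/2 × 3 = 1531.05
  Sum = 6164.1 ng/mL·h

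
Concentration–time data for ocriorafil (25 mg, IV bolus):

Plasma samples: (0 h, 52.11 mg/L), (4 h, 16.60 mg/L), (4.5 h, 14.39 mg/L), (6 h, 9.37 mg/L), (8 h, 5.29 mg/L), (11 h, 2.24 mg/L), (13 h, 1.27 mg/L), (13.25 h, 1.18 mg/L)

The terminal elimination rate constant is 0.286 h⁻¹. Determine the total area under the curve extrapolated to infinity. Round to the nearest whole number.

AUC = 197 mg/L·h

Trapezoidal AUC_0→13.25:
  [0→4]: (52.11+16.60)/2 × 4 = 137.42
  [4→4.5]: (16.60+14.39)/2 × 0.5 = 7.7475
  [4.5→6]: (14.39+9.37)/2 × 1.5 = 17.82
  [6→8]: (9.37+5.29)/2 × 2 = 14.66
  [8→11]: (5.29+2.24)/2 × 3 = 11.295
  [11→13]: (2.24+1.27)/2 × 2 = 3.51
  [13→13.25]: (1.27+1.18)/2 × 0.25 = 0.30625
  Sum = 192.75875 mg/L·h
Extrapolated tail: C_last / k_e = 1.18 / 0.286 = 4.126
AUC_0→∞ = 192.75875 + 4.126 = 196.88475 mg/L·h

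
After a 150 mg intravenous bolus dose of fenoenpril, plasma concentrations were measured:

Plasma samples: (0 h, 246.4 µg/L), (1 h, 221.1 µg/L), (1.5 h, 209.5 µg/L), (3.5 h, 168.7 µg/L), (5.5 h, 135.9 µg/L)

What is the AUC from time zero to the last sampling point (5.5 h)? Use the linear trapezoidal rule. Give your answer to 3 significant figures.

AUC = 1020 µg/L·h

Trapezoidal AUC_0→5.5:
  [0→1]: (246.4+221.1)/2 × 1 = 233.75
  [1→1.5]: (221.1+209.5)/2 × 0.5 = 107.65
  [1.5→3.5]: (209.5+168.7)/2 × 2 = 378.2
  [3.5→5.5]: (168.7+135.9)/2 × 2 = 304.6
  Sum = 1024.2 µg/L·h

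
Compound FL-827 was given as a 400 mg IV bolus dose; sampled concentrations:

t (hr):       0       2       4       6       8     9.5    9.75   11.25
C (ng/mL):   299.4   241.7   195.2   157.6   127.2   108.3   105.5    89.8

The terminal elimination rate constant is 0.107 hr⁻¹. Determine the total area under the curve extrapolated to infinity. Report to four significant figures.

AUC = 2805 ng/mL·hr

Trapezoidal AUC_0→11.25:
  [0→2]: (299.4+241.7)/2 × 2 = 541.1
  [2→4]: (241.7+195.2)/2 × 2 = 436.9
  [4→6]: (195.2+157.6)/2 × 2 = 352.8
  [6→8]: (157.6+127.2)/2 × 2 = 284.8
  [8→9.5]: (127.2+108.3)/2 × 1.5 = 176.625
  [9.5→9.75]: (108.3+105.5)/2 × 0.25 = 26.725
  [9.75→11.25]: (105.5+89.8)/2 × 1.5 = 146.475
  Sum = 1965.425 ng/mL·hr
Extrapolated tail: C_last / k_e = 89.8 / 0.107 = 839.252
AUC_0→∞ = 1965.425 + 839.252 = 2804.677 ng/mL·hr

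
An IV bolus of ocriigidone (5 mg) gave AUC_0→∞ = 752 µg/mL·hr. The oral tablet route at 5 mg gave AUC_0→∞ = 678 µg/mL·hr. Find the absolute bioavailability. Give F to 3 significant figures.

F = (AUC_ev / D_ev) / (AUC_iv / D_iv)
  = (678/5) / (752/5)
  = 135.6 / 150.4 = 0.9016

F = 0.902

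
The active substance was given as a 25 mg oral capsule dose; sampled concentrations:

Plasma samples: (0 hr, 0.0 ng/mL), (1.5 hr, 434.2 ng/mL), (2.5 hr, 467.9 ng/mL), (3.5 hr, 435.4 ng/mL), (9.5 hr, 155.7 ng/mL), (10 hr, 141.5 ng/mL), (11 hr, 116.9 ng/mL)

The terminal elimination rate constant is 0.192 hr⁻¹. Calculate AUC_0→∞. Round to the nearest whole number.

Trapezoidal AUC_0→11:
  [0→1.5]: (0.0+434.2)/2 × 1.5 = 325.65
  [1.5→2.5]: (434.2+467.9)/2 × 1 = 451.05
  [2.5→3.5]: (467.9+435.4)/2 × 1 = 451.65
  [3.5→9.5]: (435.4+155.7)/2 × 6 = 1773.3
  [9.5→10]: (155.7+141.5)/2 × 0.5 = 74.3
  [10→11]: (141.5+116.9)/2 × 1 = 129.2
  Sum = 3205.15 ng/mL·hr
Extrapolated tail: C_last / k_e = 116.9 / 0.192 = 608.854
AUC_0→∞ = 3205.15 + 608.854 = 3814.004 ng/mL·hr

AUC = 3814 ng/mL·hr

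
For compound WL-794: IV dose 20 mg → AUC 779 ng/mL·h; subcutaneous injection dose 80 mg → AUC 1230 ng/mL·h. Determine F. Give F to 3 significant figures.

F = 0.395

F = (AUC_ev / D_ev) / (AUC_iv / D_iv)
  = (1230/80) / (779/20)
  = 15.375 / 38.95 = 0.3947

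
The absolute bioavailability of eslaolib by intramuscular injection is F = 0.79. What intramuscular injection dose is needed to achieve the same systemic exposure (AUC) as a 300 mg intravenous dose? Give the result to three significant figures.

D_intramuscular = 380 mg

For equal systemic exposure: F × D_ev = D_iv
D_ev = D_iv / F = 300 / 0.79 = 379.747 mg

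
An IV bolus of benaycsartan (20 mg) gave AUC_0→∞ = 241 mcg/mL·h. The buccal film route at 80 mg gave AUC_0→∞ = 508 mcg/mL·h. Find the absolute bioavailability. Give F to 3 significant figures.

F = (AUC_ev / D_ev) / (AUC_iv / D_iv)
  = (508/80) / (241/20)
  = 6.35 / 12.05 = 0.5270

F = 0.527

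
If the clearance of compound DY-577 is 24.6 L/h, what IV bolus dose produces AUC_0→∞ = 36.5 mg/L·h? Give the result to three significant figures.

Dose = 898 mg

Dose_iv = CL × AUC_0→∞
     = 24.6 × 36.5 = 897.9 mg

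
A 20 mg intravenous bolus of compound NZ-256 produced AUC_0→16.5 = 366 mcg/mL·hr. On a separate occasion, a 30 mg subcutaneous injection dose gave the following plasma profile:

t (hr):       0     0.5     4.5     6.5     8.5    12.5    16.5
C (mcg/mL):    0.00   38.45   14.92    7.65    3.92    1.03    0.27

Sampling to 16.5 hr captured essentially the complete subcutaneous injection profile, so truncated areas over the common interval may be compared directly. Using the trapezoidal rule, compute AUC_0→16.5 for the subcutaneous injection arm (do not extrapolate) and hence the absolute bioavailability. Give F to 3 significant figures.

F = 0.297

Trapezoidal AUC_0→16.5 (subcutaneous injection):
  [0→0.5]: (0.00+38.45)/2 × 0.5 = 9.6125
  [0.5→4.5]: (38.45+14.92)/2 × 4 = 106.74
  [4.5→6.5]: (14.92+7.65)/2 × 2 = 22.57
  [6.5→8.5]: (7.65+3.92)/2 × 2 = 11.57
  [8.5→12.5]: (3.92+1.03)/2 × 4 = 9.9
  [12.5→16.5]: (1.03+0.27)/2 × 4 = 2.6
  Sum = 162.9925 mcg/mL·hr
F = (AUC_ev/D_ev)/(AUC_iv/D_iv) = (162.9925/30)/(366/20) = 5.43308/18.3 = 0.2969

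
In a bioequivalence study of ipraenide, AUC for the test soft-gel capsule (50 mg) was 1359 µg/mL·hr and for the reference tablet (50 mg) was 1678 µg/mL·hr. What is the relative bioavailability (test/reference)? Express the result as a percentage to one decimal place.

F_rel = 81.0%

F_rel = (AUC_test/D_test) / (AUC_ref/D_ref)
      = (1359/50) / (1678/50)
      = 27.18 / 33.56 = 0.8099 = 80.99%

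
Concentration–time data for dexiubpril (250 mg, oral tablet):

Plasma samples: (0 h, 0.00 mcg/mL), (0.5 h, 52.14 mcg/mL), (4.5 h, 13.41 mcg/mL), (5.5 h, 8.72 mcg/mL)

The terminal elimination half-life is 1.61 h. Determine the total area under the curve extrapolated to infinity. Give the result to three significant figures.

AUC = 175 mcg/mL·h

Trapezoidal AUC_0→5.5:
  [0→0.5]: (0.00+52.14)/2 × 0.5 = 13.035
  [0.5→4.5]: (52.14+13.41)/2 × 4 = 131.1
  [4.5→5.5]: (13.41+8.72)/2 × 1 = 11.065
  Sum = 155.2 mcg/mL·h
k_e = ln2 / t½ = 0.693147 / 1.61 = 0.4305 h^-1
Extrapolated tail: C_last / k_e = 8.72 / 0.4305 = 20.256
AUC_0→∞ = 155.2 + 20.256 = 175.456 mcg/mL·h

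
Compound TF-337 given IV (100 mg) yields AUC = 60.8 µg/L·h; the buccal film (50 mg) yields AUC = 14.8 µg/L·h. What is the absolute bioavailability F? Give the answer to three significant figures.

F = 0.487

F = (AUC_ev / D_ev) / (AUC_iv / D_iv)
  = (14.8/50) / (60.8/100)
  = 0.296 / 0.608 = 0.4868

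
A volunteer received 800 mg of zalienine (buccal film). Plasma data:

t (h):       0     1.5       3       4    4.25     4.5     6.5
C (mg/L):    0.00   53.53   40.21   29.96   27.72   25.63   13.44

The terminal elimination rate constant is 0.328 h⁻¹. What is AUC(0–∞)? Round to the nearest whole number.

AUC = 239 mg/L·h

Trapezoidal AUC_0→6.5:
  [0→1.5]: (0.00+53.53)/2 × 1.5 = 40.1475
  [1.5→3]: (53.53+40.21)/2 × 1.5 = 70.305
  [3→4]: (40.21+29.96)/2 × 1 = 35.085
  [4→4.25]: (29.96+27.72)/2 × 0.25 = 7.21
  [4.25→4.5]: (27.72+25.63)/2 × 0.25 = 6.66875
  [4.5→6.5]: (25.63+13.44)/2 × 2 = 39.07
  Sum = 198.48625 mg/L·h
Extrapolated tail: C_last / k_e = 13.44 / 0.328 = 40.976
AUC_0→∞ = 198.48625 + 40.976 = 239.46225 mg/L·h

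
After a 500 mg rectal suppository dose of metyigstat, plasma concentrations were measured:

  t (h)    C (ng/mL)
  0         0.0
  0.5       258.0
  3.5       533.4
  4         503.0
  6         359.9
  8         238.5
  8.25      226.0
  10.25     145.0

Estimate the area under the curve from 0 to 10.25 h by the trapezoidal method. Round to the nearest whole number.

AUC = 3401 ng/mL·h

Trapezoidal AUC_0→10.25:
  [0→0.5]: (0.0+258.0)/2 × 0.5 = 64.5
  [0.5→3.5]: (258.0+533.4)/2 × 3 = 1187.1
  [3.5→4]: (533.4+503.0)/2 × 0.5 = 259.1
  [4→6]: (503.0+359.9)/2 × 2 = 862.9
  [6→8]: (359.9+238.5)/2 × 2 = 598.4
  [8→8.25]: (238.5+226.0)/2 × 0.25 = 58.0625
  [8.25→10.25]: (226.0+145.0)/2 × 2 = 371.0
  Sum = 3401.0625 ng/mL·h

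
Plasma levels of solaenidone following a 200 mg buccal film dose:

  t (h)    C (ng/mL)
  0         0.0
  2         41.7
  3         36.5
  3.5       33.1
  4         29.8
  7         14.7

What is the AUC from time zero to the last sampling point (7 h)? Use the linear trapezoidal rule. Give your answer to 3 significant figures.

Trapezoidal AUC_0→7:
  [0→2]: (0.0+41.7)/2 × 2 = 41.7
  [2→3]: (41.7+36.5)/2 × 1 = 39.1
  [3→3.5]: (36.5+33.1)/2 × 0.5 = 17.4
  [3.5→4]: (33.1+29.8)/2 × 0.5 = 15.725
  [4→7]: (29.8+14.7)/2 × 3 = 66.75
  Sum = 180.675 ng/mL·h

AUC = 181 ng/mL·h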